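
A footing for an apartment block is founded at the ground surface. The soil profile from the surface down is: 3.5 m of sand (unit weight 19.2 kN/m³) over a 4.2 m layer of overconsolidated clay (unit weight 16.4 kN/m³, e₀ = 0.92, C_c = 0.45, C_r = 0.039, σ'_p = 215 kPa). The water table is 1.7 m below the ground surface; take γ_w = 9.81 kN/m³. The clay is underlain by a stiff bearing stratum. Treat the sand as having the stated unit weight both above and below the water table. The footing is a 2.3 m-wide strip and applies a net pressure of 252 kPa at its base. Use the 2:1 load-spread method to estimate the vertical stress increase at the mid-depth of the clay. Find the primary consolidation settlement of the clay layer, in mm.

S_c ≈ 28.5 mm

Mid-depth of clay below the ground surface: z = 3.5 + 4.2/2 = 5.6 m.
Total vertical stress at mid-clay: σ_v = 19.2×3.5 + 16.4×2.1 = 101.64 kPa.
Pore pressure: u = 9.81×(5.6 − 1.7) = 38.259 kPa.
Initial effective stress: σ'_0 = σ_v − u = 101.64 − 38.259 = 63.381 kPa.
Stress increase at mid-clay by the 2:1 spreading method:
Δσ = qB/(B+z) = 252×2.3/(2.3+5.6) = 73.367 kPa
Final effective stress: σ'_f = 63.381 + 73.367 = 136.75 kPa.
σ'_f = 136.75 ≤ σ'_p = 215 kPa, so the clay remains overconsolidated and only the recompression index applies:
S_c = C_r·H/(1+e₀)·log₁₀(σ'_f/σ'_0) = 0.039×4.2/1.92×log₁₀(136.75/63.381)
    = 0.085312 × 0.33397 = 0.02849 m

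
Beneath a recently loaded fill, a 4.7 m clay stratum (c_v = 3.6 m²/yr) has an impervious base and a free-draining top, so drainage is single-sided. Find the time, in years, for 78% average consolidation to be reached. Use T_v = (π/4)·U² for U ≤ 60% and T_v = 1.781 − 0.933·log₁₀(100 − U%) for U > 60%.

t ≈ 3.24 years

Drainage path length: H_d = H = 4.7 m (single drainage).
U > 60%: T_v = 1.781 − 0.933·log₁₀(100 − 78) = 0.52852.
t = T_v·H_d²/c_v = 0.52852×4.7²/3.6 = 3.243 years.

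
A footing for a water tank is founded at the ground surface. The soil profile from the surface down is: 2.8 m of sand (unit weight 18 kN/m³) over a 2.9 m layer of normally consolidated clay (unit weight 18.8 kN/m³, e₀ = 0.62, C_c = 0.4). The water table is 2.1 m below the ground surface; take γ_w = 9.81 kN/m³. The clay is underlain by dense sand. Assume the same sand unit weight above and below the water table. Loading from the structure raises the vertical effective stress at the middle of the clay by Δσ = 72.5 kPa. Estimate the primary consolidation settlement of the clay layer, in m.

S_c ≈ 0.257 m

Mid-depth of clay below the ground surface: z = 2.8 + 2.9/2 = 4.25 m.
Total vertical stress at mid-clay: σ_v = 18×2.8 + 18.8×1.45 = 77.66 kPa.
Pore pressure: u = 9.81×(4.25 − 2.1) = 21.091 kPa.
Initial effective stress: σ'_0 = σ_v − u = 77.66 − 21.091 = 56.569 kPa.
Final effective stress: σ'_f = σ'_0 + Δσ = 56.569 + 72.5 = 129.07 kPa.
Normally consolidated clay, so the full stress increment lies on the virgin compression line:
S_c = C_c·H/(1+e₀)·log₁₀(σ'_f/σ'_0) = 0.4×2.9/(1+0.62)×log₁₀(129.07/56.569)
    = 0.71605 × 0.35825 = 0.2565 m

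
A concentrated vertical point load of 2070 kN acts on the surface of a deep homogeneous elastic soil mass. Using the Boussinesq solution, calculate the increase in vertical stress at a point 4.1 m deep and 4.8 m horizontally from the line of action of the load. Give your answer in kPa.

Boussinesq vertical stress below a point load on an elastic half-space:
Δσ_z = 3P/(2πz²) · [1 + (r/z)²]^(−5/2)
r/z = 4.8/4.1 = 1.1707; [1+(r/z)²]^(−5/2) = 0.11557.
Δσ_z = 3×2070/(2π×4.1²) × 0.11557 = 58.795 × 0.11557 = 6.795 kPa

Δσ_z ≈ 6.79 kPa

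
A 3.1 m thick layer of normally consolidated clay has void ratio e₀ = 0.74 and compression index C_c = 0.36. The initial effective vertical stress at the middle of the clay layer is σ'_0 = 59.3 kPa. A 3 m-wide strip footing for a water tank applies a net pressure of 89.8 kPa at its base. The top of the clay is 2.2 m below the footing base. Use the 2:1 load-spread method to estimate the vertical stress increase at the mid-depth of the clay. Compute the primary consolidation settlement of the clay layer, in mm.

S_c ≈ 143 mm

Mid-depth of clay below the footing base: z = 2.2 + 3.1/2 = 3.75 m.
Stress increase at mid-clay by the 2:1 spreading method:
Δσ = qB/(B+z) = 89.8×3/(3+3.75) = 39.911 kPa
Final effective stress: σ'_f = σ'_0 + Δσ = 59.3 + 39.911 = 99.211 kPa.
Normally consolidated clay, so the full stress increment lies on the virgin compression line:
S_c = C_c·H/(1+e₀)·log₁₀(σ'_f/σ'_0) = 0.36×3.1/(1+0.74)×log₁₀(99.211/59.3)
    = 0.64138 × 0.22351 = 0.1434 m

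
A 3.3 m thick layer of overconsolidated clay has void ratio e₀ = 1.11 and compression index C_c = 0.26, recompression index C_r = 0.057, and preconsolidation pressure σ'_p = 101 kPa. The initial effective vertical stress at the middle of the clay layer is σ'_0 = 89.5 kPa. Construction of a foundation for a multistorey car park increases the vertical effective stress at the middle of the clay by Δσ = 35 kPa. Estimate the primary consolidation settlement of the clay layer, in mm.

S_c ≈ 41.6 mm

Final effective stress: σ'_f = 89.5 + 35 = 124.5 kPa.
σ'_f = 124.5 > σ'_p = 101 kPa, so the stress path crosses the preconsolidation pressure — recompression up to σ'_p, then virgin compression beyond:
S_c = H/(1+e₀)·[C_r·log₁₀(σ'_p/σ'_0) + C_c·log₁₀(σ'_f/σ'_p)]
    = 3.3/2.11 × [0.057×log₁₀(101/89.5) + 0.26×log₁₀(124.5/101)]
    = 1.564 × [0.0029924 + 0.02362] = 0.04162 m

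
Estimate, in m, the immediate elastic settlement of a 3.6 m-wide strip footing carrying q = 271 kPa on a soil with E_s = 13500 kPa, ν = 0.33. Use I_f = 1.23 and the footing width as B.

S_e ≈ 0.0792 m

Immediate (elastic) settlement: S_e = q·B·(1−ν²)/E_s · I_f.
S_e = 271 × 3.6 × (1 − 0.33²) / 13500 × 1.23
    = 271 × 3.6 × 0.8911 / 13500 × 1.23
    = 0.07921 m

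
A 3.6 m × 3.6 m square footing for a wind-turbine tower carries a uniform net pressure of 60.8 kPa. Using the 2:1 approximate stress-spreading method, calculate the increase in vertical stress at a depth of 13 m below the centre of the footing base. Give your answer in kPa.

Δσ_z ≈ 2.86 kPa

By the 2:1 method the load spreads at 1 horizontal : 2 vertical, so at depth z the loaded area has grown by z in each plan dimension:
Δσ = qBL/((B+z)(L+z)) = 60.8×3.6×3.6/((3.6+13)(3.6+13)) = 2.8595 kPa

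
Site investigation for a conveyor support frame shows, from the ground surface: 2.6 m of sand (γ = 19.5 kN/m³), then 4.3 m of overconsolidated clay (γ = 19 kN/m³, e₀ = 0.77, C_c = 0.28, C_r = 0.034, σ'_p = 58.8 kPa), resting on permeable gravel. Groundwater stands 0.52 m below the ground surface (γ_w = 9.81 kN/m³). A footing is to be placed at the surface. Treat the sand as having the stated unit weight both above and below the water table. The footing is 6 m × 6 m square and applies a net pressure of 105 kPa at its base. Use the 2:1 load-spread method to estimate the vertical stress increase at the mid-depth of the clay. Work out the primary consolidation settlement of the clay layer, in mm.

S_c ≈ 107 mm

Mid-depth of clay below the ground surface: z = 2.6 + 4.3/2 = 4.75 m.
Total vertical stress at mid-clay: σ_v = 19.5×2.6 + 19×2.15 = 91.55 kPa.
Pore pressure: u = 9.81×(4.75 − 0.52) = 41.496 kPa.
Initial effective stress: σ'_0 = σ_v − u = 91.55 − 41.496 = 50.054 kPa.
Stress increase at mid-clay by the 2:1 spreading method:
Δσ = qBL/((B+z)(L+z)) = 105×6×6/((6+4.75)(6+4.75)) = 32.71 kPa
Final effective stress: σ'_f = 50.054 + 32.71 = 82.764 kPa.
σ'_f = 82.764 > σ'_p = 58.8 kPa, so the stress path crosses the preconsolidation pressure — recompression up to σ'_p, then virgin compression beyond:
S_c = H/(1+e₀)·[C_r·log₁₀(σ'_p/σ'_0) + C_c·log₁₀(σ'_f/σ'_p)]
    = 4.3/1.77 × [0.034×log₁₀(58.8/50.054) + 0.28×log₁₀(82.764/58.8)]
    = 2.4294 × [0.0023779 + 0.04157] = 0.1068 m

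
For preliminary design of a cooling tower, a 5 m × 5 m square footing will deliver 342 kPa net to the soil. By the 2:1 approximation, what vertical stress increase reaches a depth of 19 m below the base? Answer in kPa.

By the 2:1 method the load spreads at 1 horizontal : 2 vertical, so at depth z the loaded area has grown by z in each plan dimension:
Δσ = qBL/((B+z)(L+z)) = 342×5×5/((5+19)(5+19)) = 14.844 kPa

Δσ_z ≈ 14.8 kPa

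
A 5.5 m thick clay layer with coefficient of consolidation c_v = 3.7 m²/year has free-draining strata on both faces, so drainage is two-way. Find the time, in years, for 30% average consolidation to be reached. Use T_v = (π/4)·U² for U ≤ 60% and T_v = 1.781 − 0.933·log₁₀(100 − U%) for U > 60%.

Drainage path length: H_d = H/2 = 2.75 m (double drainage).
U ≤ 60%: T_v = (π/4)·U² = (π/4)×0.3² = 0.070686.
t = T_v·H_d²/c_v = 0.070686×2.75²/3.7 = 0.1445 years.

t ≈ 0.144 years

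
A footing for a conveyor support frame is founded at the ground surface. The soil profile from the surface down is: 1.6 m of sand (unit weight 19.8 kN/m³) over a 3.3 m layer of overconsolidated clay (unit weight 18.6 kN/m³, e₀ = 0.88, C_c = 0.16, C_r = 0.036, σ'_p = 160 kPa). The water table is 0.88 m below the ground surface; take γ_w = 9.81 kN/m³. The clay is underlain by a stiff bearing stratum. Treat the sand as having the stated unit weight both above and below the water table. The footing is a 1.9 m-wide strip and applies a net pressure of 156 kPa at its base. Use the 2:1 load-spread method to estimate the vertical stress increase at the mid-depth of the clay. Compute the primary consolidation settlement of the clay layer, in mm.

S_c ≈ 24.8 mm

Mid-depth of clay below the ground surface: z = 1.6 + 3.3/2 = 3.25 m.
Total vertical stress at mid-clay: σ_v = 19.8×1.6 + 18.6×1.65 = 62.37 kPa.
Pore pressure: u = 9.81×(3.25 − 0.88) = 23.25 kPa.
Initial effective stress: σ'_0 = σ_v − u = 62.37 − 23.25 = 39.12 kPa.
Stress increase at mid-clay by the 2:1 spreading method:
Δσ = qB/(B+z) = 156×1.9/(1.9+3.25) = 57.553 kPa
Final effective stress: σ'_f = 39.12 + 57.553 = 96.673 kPa.
σ'_f = 96.673 ≤ σ'_p = 160 kPa, so the clay remains overconsolidated and only the recompression index applies:
S_c = C_r·H/(1+e₀)·log₁₀(σ'_f/σ'_0) = 0.036×3.3/1.88×log₁₀(96.673/39.12)
    = 0.063191 × 0.39291 = 0.02483 m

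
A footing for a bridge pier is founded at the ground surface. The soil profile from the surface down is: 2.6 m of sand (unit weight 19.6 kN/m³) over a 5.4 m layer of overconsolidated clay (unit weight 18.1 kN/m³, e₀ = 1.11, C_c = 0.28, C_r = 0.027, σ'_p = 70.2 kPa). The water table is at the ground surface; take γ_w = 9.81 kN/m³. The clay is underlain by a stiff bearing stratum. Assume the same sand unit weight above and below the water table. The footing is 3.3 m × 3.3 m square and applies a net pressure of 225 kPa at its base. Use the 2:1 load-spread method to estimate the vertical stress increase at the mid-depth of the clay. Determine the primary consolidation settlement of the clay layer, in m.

Mid-depth of clay below the ground surface: z = 2.6 + 5.4/2 = 5.3 m.
Total vertical stress at mid-clay: σ_v = 19.6×2.6 + 18.1×2.7 = 99.83 kPa.
Pore pressure: u = 9.81×(5.3 − 0) = 51.993 kPa.
Initial effective stress: σ'_0 = σ_v − u = 99.83 − 51.993 = 47.837 kPa.
Stress increase at mid-clay by the 2:1 spreading method:
Δσ = qBL/((B+z)(L+z)) = 225×3.3×3.3/((3.3+5.3)(3.3+5.3)) = 33.129 kPa
Final effective stress: σ'_f = 47.837 + 33.129 = 80.966 kPa.
σ'_f = 80.966 > σ'_p = 70.2 kPa, so the stress path crosses the preconsolidation pressure — recompression up to σ'_p, then virgin compression beyond:
S_c = H/(1+e₀)·[C_r·log₁₀(σ'_p/σ'_0) + C_c·log₁₀(σ'_f/σ'_p)]
    = 5.4/2.11 × [0.027×log₁₀(70.2/47.837) + 0.28×log₁₀(80.966/70.2)]
    = 2.5592 × [0.0044975 + 0.01735] = 0.05591 m

S_c ≈ 0.0559 m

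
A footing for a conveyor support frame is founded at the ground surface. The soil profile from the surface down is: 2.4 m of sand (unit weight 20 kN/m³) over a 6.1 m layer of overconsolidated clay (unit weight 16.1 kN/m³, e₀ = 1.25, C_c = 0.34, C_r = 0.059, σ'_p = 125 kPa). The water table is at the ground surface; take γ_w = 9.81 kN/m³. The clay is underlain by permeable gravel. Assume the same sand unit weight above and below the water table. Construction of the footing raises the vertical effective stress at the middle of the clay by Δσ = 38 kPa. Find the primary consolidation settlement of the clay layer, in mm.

Mid-depth of clay below the ground surface: z = 2.4 + 6.1/2 = 5.45 m.
Total vertical stress at mid-clay: σ_v = 20×2.4 + 16.1×3.05 = 97.105 kPa.
Pore pressure: u = 9.81×(5.45 − 0) = 53.465 kPa.
Initial effective stress: σ'_0 = σ_v − u = 97.105 − 53.465 = 43.64 kPa.
Final effective stress: σ'_f = 43.64 + 38 = 81.64 kPa.
σ'_f = 81.64 ≤ σ'_p = 125 kPa, so the clay remains overconsolidated and only the recompression index applies:
S_c = C_r·H/(1+e₀)·log₁₀(σ'_f/σ'_0) = 0.059×6.1/2.25×log₁₀(81.64/43.64)
    = 0.15995 × 0.27202 = 0.04351 m

S_c ≈ 43.5 mm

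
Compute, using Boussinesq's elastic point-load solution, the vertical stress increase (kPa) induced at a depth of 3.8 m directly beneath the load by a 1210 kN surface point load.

Boussinesq vertical stress below a point load on an elastic half-space:
Δσ_z = 3P/(2πz²) · [1 + (r/z)²]^(−5/2)
r/z = 0/3.8 = 0; [1+(r/z)²]^(−5/2) = 1.
Δσ_z = 3×1210/(2π×3.8²) × 1 = 40.009 × 1 = 40.01 kPa

Δσ_z ≈ 40 kPa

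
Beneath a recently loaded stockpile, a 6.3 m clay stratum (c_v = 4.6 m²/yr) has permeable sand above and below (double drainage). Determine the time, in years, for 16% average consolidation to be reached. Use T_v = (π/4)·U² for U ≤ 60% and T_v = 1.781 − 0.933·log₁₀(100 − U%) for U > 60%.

Drainage path length: H_d = H/2 = 3.15 m (double drainage).
U ≤ 60%: T_v = (π/4)·U² = (π/4)×0.16² = 0.020106.
t = T_v·H_d²/c_v = 0.020106×3.15²/4.6 = 0.04337 years.

t ≈ 0.0434 years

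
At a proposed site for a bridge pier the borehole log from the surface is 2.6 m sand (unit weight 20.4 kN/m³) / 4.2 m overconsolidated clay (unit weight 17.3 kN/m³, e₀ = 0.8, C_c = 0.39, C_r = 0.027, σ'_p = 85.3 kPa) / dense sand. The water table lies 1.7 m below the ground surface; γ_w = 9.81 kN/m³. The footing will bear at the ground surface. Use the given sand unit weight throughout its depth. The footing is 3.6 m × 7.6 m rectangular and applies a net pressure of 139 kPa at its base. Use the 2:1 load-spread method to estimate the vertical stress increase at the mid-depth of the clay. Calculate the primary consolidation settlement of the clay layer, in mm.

S_c ≈ 61.2 mm

Mid-depth of clay below the ground surface: z = 2.6 + 4.2/2 = 4.7 m.
Total vertical stress at mid-clay: σ_v = 20.4×2.6 + 17.3×2.1 = 89.37 kPa.
Pore pressure: u = 9.81×(4.7 − 1.7) = 29.43 kPa.
Initial effective stress: σ'_0 = σ_v − u = 89.37 − 29.43 = 59.94 kPa.
Stress increase at mid-clay by the 2:1 spreading method:
Δσ = qBL/((B+z)(L+z)) = 139×3.6×7.6/((3.6+4.7)(7.6+4.7)) = 37.252 kPa
Final effective stress: σ'_f = 59.94 + 37.252 = 97.192 kPa.
σ'_f = 97.192 > σ'_p = 85.3 kPa, so the stress path crosses the preconsolidation pressure — recompression up to σ'_p, then virgin compression beyond:
S_c = H/(1+e₀)·[C_r·log₁₀(σ'_p/σ'_0) + C_c·log₁₀(σ'_f/σ'_p)]
    = 4.2/1.8 × [0.027×log₁₀(85.3/59.94) + 0.39×log₁₀(97.192/85.3)]
    = 2.3333 × [0.0041373 + 0.022106] = 0.06123 m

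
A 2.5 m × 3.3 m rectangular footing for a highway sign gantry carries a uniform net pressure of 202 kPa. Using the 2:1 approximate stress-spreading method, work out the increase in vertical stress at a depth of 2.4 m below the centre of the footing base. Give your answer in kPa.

By the 2:1 method the load spreads at 1 horizontal : 2 vertical, so at depth z the loaded area has grown by z in each plan dimension:
Δσ = qBL/((B+z)(L+z)) = 202×2.5×3.3/((2.5+2.4)(3.3+2.4)) = 59.667 kPa

Δσ_z ≈ 59.7 kPa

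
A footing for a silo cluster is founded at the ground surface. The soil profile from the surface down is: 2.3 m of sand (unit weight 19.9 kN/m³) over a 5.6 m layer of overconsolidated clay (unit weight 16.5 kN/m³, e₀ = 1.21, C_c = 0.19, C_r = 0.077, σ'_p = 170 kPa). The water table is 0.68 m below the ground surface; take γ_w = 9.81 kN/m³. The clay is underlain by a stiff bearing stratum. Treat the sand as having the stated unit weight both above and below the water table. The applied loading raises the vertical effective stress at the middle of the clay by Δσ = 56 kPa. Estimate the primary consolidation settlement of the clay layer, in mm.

S_c ≈ 64.9 mm

Mid-depth of clay below the ground surface: z = 2.3 + 5.6/2 = 5.1 m.
Total vertical stress at mid-clay: σ_v = 19.9×2.3 + 16.5×2.8 = 91.97 kPa.
Pore pressure: u = 9.81×(5.1 − 0.68) = 43.36 kPa.
Initial effective stress: σ'_0 = σ_v − u = 91.97 − 43.36 = 48.61 kPa.
Final effective stress: σ'_f = 48.61 + 56 = 104.61 kPa.
σ'_f = 104.61 ≤ σ'_p = 170 kPa, so the clay remains overconsolidated and only the recompression index applies:
S_c = C_r·H/(1+e₀)·log₁₀(σ'_f/σ'_0) = 0.077×5.6/2.21×log₁₀(104.61/48.61)
    = 0.19511 × 0.33285 = 0.06494 m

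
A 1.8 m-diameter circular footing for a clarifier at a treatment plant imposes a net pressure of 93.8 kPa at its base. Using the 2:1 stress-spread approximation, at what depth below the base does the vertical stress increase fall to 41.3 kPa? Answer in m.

2:1 spreading — at depth z the loaded area has grown by z in each plan dimension:
qD²/(D+z)² = Δσ_z ⇒ z = D(√(q/Δσ_z) − 1) = 1.8×(√(93.8/41.3) − 1) = 0.9127 m

z ≈ 0.913 m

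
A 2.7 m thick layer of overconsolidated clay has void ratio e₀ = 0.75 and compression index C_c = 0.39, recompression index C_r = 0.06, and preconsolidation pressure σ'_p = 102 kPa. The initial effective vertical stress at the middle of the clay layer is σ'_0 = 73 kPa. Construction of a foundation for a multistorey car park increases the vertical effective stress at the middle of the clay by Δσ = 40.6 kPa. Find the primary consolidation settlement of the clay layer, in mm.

S_c ≈ 41.6 mm

Final effective stress: σ'_f = 73 + 40.6 = 113.6 kPa.
σ'_f = 113.6 > σ'_p = 102 kPa, so the stress path crosses the preconsolidation pressure — recompression up to σ'_p, then virgin compression beyond:
S_c = H/(1+e₀)·[C_r·log₁₀(σ'_p/σ'_0) + C_c·log₁₀(σ'_f/σ'_p)]
    = 2.7/1.75 × [0.06×log₁₀(102/73) + 0.39×log₁₀(113.6/102)]
    = 1.5429 × [0.0087166 + 0.018243] = 0.0416 m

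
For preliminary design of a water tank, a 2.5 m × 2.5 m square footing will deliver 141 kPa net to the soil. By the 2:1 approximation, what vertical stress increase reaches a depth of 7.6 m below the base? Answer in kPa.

Δσ_z ≈ 8.64 kPa

By the 2:1 method the load spreads at 1 horizontal : 2 vertical, so at depth z the loaded area has grown by z in each plan dimension:
Δσ = qBL/((B+z)(L+z)) = 141×2.5×2.5/((2.5+7.6)(2.5+7.6)) = 8.6389 kPa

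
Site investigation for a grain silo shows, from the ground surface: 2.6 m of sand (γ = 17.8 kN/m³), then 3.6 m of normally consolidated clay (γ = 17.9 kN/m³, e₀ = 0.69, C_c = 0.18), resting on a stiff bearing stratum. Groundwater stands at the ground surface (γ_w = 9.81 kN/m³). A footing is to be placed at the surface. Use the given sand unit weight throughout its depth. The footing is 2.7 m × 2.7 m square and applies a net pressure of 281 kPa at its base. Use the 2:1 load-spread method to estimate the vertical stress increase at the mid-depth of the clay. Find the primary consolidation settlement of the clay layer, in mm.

Mid-depth of clay below the ground surface: z = 2.6 + 3.6/2 = 4.4 m.
Total vertical stress at mid-clay: σ_v = 17.8×2.6 + 17.9×1.8 = 78.5 kPa.
Pore pressure: u = 9.81×(4.4 − 0) = 43.164 kPa.
Initial effective stress: σ'_0 = σ_v − u = 78.5 − 43.164 = 35.336 kPa.
Stress increase at mid-clay by the 2:1 spreading method:
Δσ = qBL/((B+z)(L+z)) = 281×2.7×2.7/((2.7+4.4)(2.7+4.4)) = 40.637 kPa
Final effective stress: σ'_f = σ'_0 + Δσ = 35.336 + 40.637 = 75.973 kPa.
Normally consolidated clay, so the full stress increment lies on the virgin compression line:
S_c = C_c·H/(1+e₀)·log₁₀(σ'_f/σ'_0) = 0.18×3.6/(1+0.69)×log₁₀(75.973/35.336)
    = 0.38343 × 0.33244 = 0.1275 m

S_c ≈ 127 mm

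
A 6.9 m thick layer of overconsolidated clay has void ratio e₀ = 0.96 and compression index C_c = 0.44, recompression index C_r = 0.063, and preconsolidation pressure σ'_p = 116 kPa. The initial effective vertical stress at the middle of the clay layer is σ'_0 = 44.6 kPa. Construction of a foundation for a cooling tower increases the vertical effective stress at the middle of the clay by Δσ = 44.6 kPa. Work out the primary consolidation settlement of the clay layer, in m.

S_c ≈ 0.0668 m

Final effective stress: σ'_f = 44.6 + 44.6 = 89.2 kPa.
σ'_f = 89.2 ≤ σ'_p = 116 kPa, so the clay remains overconsolidated and only the recompression index applies:
S_c = C_r·H/(1+e₀)·log₁₀(σ'_f/σ'_0) = 0.063×6.9/1.96×log₁₀(89.2/44.6)
    = 0.22179 × 0.30103 = 0.06676 m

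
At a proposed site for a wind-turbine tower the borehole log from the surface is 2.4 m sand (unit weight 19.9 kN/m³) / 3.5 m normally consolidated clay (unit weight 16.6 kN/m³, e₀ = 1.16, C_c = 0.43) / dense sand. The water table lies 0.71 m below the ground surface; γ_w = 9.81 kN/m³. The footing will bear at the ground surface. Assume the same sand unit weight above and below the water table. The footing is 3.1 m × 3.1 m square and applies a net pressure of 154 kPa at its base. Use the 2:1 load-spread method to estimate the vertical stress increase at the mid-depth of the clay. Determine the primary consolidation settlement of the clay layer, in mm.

S_c ≈ 152 mm

Mid-depth of clay below the ground surface: z = 2.4 + 3.5/2 = 4.15 m.
Total vertical stress at mid-clay: σ_v = 19.9×2.4 + 16.6×1.75 = 76.81 kPa.
Pore pressure: u = 9.81×(4.15 − 0.71) = 33.746 kPa.
Initial effective stress: σ'_0 = σ_v − u = 76.81 − 33.746 = 43.064 kPa.
Stress increase at mid-clay by the 2:1 spreading method:
Δσ = qBL/((B+z)(L+z)) = 154×3.1×3.1/((3.1+4.15)(3.1+4.15)) = 28.156 kPa
Final effective stress: σ'_f = σ'_0 + Δσ = 43.064 + 28.156 = 71.22 kPa.
Normally consolidated clay, so the full stress increment lies on the virgin compression line:
S_c = C_c·H/(1+e₀)·log₁₀(σ'_f/σ'_0) = 0.43×3.5/(1+1.16)×log₁₀(71.22/43.064)
    = 0.69676 × 0.21849 = 0.1522 m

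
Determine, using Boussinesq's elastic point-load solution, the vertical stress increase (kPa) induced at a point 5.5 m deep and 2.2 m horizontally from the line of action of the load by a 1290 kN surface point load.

Boussinesq vertical stress below a point load on an elastic half-space:
Δσ_z = 3P/(2πz²) · [1 + (r/z)²]^(−5/2)
r/z = 2.2/5.5 = 0.4; [1+(r/z)²]^(−5/2) = 0.69001.
Δσ_z = 3×1290/(2π×5.5²) × 0.69001 = 20.361 × 0.69001 = 14.05 kPa

Δσ_z ≈ 14 kPa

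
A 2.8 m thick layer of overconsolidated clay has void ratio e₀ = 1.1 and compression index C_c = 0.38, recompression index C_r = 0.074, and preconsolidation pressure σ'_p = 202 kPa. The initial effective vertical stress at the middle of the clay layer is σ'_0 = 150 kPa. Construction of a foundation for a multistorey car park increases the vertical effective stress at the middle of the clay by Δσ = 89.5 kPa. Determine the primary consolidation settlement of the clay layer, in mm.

S_c ≈ 50.2 mm

Final effective stress: σ'_f = 150 + 89.5 = 239.5 kPa.
σ'_f = 239.5 > σ'_p = 202 kPa, so the stress path crosses the preconsolidation pressure — recompression up to σ'_p, then virgin compression beyond:
S_c = H/(1+e₀)·[C_r·log₁₀(σ'_p/σ'_0) + C_c·log₁₀(σ'_f/σ'_p)]
    = 2.8/2.1 × [0.074×log₁₀(202/150) + 0.38×log₁₀(239.5/202)]
    = 1.3333 × [0.0095652 + 0.028103] = 0.05022 m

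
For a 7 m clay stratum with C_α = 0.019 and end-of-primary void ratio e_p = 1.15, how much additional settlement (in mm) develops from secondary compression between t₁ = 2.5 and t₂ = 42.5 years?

Secondary compression: S_s = C_α·H/(1+e_p)·log₁₀(t₂/t₁)
S_s = 0.019×7/(1+1.15)×log₁₀(42.5/2.5)
    = 0.06186 × 1.23 = 0.07612 m

S_s ≈ 76.1 mm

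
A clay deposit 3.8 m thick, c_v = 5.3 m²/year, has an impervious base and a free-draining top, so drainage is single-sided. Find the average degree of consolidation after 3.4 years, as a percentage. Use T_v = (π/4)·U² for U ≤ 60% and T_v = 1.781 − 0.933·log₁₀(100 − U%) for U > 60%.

U ≈ 96.3 %

Drainage path length: H_d = H = 3.8 m (single drainage).
T_v = c_v·t/H_d² = 5.3×3.4/3.8² = 1.2479.
T_v = 1.2479 corresponds to the U > 60% branch:
U = 1 − 10^((1.781 − T_v)/0.933)/100 = 0.9627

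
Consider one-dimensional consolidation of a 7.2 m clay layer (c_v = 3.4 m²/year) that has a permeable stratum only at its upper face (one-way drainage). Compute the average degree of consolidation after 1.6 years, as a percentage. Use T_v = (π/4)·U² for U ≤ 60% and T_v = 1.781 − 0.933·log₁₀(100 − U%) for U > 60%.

Drainage path length: H_d = H = 7.2 m (single drainage).
T_v = c_v·t/H_d² = 3.4×1.6/7.2² = 0.10494.
T_v = 0.10494 corresponds to the U ≤ 60% branch:
U = √(4T_v/π) = 0.3655

U ≈ 36.6 %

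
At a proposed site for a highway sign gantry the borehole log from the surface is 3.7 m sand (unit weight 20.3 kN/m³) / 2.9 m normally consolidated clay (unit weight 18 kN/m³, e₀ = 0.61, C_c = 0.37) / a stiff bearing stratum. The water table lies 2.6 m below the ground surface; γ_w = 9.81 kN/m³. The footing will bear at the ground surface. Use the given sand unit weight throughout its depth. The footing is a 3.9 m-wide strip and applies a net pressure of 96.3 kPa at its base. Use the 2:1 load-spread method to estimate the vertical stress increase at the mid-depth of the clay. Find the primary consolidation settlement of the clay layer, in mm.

S_c ≈ 126 mm

Mid-depth of clay below the ground surface: z = 3.7 + 2.9/2 = 5.15 m.
Total vertical stress at mid-clay: σ_v = 20.3×3.7 + 18×1.45 = 101.21 kPa.
Pore pressure: u = 9.81×(5.15 − 2.6) = 25.015 kPa.
Initial effective stress: σ'_0 = σ_v − u = 101.21 − 25.015 = 76.195 kPa.
Stress increase at mid-clay by the 2:1 spreading method:
Δσ = qB/(B+z) = 96.3×3.9/(3.9+5.15) = 41.499 kPa
Final effective stress: σ'_f = σ'_0 + Δσ = 76.195 + 41.499 = 117.69 kPa.
Normally consolidated clay, so the full stress increment lies on the virgin compression line:
S_c = C_c·H/(1+e₀)·log₁₀(σ'_f/σ'_0) = 0.37×2.9/(1+0.61)×log₁₀(117.69/76.195)
    = 0.66646 × 0.18881 = 0.1258 m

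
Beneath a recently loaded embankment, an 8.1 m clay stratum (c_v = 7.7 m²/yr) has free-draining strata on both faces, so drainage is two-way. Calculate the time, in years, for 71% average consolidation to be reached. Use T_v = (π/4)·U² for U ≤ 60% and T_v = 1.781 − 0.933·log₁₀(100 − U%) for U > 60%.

t ≈ 0.887 years

Drainage path length: H_d = H/2 = 4.05 m (double drainage).
U > 60%: T_v = 1.781 − 0.933·log₁₀(100 − 71) = 0.41658.
t = T_v·H_d²/c_v = 0.41658×4.05²/7.7 = 0.8874 years.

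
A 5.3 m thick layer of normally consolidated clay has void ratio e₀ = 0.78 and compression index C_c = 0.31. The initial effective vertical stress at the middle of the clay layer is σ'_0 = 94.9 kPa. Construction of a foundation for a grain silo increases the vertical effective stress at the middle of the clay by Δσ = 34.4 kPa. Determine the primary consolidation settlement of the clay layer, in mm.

Final effective stress: σ'_f = σ'_0 + Δσ = 94.9 + 34.4 = 129.3 kPa.
Normally consolidated clay, so the full stress increment lies on the virgin compression line:
S_c = C_c·H/(1+e₀)·log₁₀(σ'_f/σ'_0) = 0.31×5.3/(1+0.78)×log₁₀(129.3/94.9)
    = 0.92303 × 0.13433 = 0.124 m

S_c ≈ 124 mm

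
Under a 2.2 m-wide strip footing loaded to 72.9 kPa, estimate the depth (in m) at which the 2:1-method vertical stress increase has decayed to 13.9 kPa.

z ≈ 9.34 m

2:1 spreading — at depth z the loaded area has grown by z in each plan dimension:
qB/(B+z) = Δσ_z ⇒ z = qB/Δσ_z − B = 72.9×2.2/13.9 − 2.2 = 9.338 m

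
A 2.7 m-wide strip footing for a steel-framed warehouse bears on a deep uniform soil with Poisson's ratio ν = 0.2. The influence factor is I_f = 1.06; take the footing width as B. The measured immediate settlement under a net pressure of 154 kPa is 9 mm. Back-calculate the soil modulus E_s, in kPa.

E_s ≈ 47000 kPa

S_e = q·B·(1−ν²)/E_s · I_f  ⇒  E_s = q·B·(1−ν²)·I_f / S_e.
E_s = 154 × 2.7 × 0.96 × 1.06 / 0.009 = 47010 kPa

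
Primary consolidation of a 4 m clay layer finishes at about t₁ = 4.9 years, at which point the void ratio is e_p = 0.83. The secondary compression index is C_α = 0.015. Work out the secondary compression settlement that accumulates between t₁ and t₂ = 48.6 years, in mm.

S_s ≈ 32.7 mm

Secondary compression: S_s = C_α·H/(1+e_p)·log₁₀(t₂/t₁)
S_s = 0.015×4/(1+0.83)×log₁₀(48.6/4.9)
    = 0.03279 × 0.9964 = 0.03267 m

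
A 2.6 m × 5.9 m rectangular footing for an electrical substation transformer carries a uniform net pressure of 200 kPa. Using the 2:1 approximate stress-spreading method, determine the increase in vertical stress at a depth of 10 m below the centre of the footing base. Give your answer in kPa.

By the 2:1 method the load spreads at 1 horizontal : 2 vertical, so at depth z the loaded area has grown by z in each plan dimension:
Δσ = qBL/((B+z)(L+z)) = 200×2.6×5.9/((2.6+10)(5.9+10)) = 15.314 kPa

Δσ_z ≈ 15.3 kPa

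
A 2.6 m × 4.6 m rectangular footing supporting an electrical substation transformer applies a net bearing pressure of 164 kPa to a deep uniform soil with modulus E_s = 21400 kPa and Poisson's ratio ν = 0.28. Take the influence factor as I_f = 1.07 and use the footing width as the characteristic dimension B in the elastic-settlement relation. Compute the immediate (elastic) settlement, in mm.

Immediate (elastic) settlement: S_e = q·B·(1−ν²)/E_s · I_f.
S_e = 164 × 2.6 × (1 − 0.28²) / 21400 × 1.07
    = 164 × 2.6 × 0.9216 / 21400 × 1.07
    = 0.01965 m = 19.65 mm

S_e ≈ 19.6 mm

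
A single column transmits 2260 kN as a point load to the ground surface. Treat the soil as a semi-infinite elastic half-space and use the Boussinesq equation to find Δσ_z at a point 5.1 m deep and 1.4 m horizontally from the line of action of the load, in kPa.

Δσ_z ≈ 34.6 kPa

Boussinesq vertical stress below a point load on an elastic half-space:
Δσ_z = 3P/(2πz²) · [1 + (r/z)²]^(−5/2)
r/z = 1.4/5.1 = 0.27451; [1+(r/z)²]^(−5/2) = 0.83391.
Δσ_z = 3×2260/(2π×5.1²) × 0.83391 = 41.487 × 0.83391 = 34.6 kPa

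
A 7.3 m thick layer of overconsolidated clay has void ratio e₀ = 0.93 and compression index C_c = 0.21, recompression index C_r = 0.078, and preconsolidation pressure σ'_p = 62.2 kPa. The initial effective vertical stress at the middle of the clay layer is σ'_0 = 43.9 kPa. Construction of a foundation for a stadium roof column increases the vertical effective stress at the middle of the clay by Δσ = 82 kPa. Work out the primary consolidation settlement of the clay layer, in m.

S_c ≈ 0.288 m

Final effective stress: σ'_f = 43.9 + 82 = 125.9 kPa.
σ'_f = 125.9 > σ'_p = 62.2 kPa, so the stress path crosses the preconsolidation pressure — recompression up to σ'_p, then virgin compression beyond:
S_c = H/(1+e₀)·[C_r·log₁₀(σ'_p/σ'_0) + C_c·log₁₀(σ'_f/σ'_p)]
    = 7.3/1.93 × [0.078×log₁₀(62.2/43.9) + 0.21×log₁₀(125.9/62.2)]
    = 3.7824 × [0.011803 + 0.064309] = 0.2879 m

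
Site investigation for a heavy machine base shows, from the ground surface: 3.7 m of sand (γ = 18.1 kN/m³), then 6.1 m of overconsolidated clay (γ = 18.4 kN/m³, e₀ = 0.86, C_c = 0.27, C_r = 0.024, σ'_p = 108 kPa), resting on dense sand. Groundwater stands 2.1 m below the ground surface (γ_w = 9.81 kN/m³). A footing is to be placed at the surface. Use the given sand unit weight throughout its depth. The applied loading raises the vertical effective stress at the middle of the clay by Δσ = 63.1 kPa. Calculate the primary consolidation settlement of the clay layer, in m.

S_c ≈ 0.113 m

Mid-depth of clay below the ground surface: z = 3.7 + 6.1/2 = 6.75 m.
Total vertical stress at mid-clay: σ_v = 18.1×3.7 + 18.4×3.05 = 123.09 kPa.
Pore pressure: u = 9.81×(6.75 − 2.1) = 45.617 kPa.
Initial effective stress: σ'_0 = σ_v − u = 123.09 − 45.617 = 77.473 kPa.
Final effective stress: σ'_f = 77.473 + 63.1 = 140.57 kPa.
σ'_f = 140.57 > σ'_p = 108 kPa, so the stress path crosses the preconsolidation pressure — recompression up to σ'_p, then virgin compression beyond:
S_c = H/(1+e₀)·[C_r·log₁₀(σ'_p/σ'_0) + C_c·log₁₀(σ'_f/σ'_p)]
    = 6.1/1.86 × [0.024×log₁₀(108/77.473) + 0.27×log₁₀(140.57/108)]
    = 3.2796 × [0.0034626 + 0.030907] = 0.1127 m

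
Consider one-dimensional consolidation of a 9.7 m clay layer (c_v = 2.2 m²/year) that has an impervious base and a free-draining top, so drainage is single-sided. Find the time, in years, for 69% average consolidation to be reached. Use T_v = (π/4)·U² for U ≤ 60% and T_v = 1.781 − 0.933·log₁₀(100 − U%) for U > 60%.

Drainage path length: H_d = H = 9.7 m (single drainage).
U > 60%: T_v = 1.781 − 0.933·log₁₀(100 − 69) = 0.38956.
t = T_v·H_d²/c_v = 0.38956×9.7²/2.2 = 16.66 years.

t ≈ 16.7 years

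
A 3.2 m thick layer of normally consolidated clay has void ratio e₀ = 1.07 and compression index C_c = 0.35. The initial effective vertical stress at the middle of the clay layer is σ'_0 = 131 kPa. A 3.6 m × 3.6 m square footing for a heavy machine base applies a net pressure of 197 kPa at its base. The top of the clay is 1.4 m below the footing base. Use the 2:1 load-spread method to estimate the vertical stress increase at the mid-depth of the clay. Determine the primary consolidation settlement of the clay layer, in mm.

S_c ≈ 86.9 mm

Mid-depth of clay below the footing base: z = 1.4 + 3.2/2 = 3 m.
Stress increase at mid-clay by the 2:1 spreading method:
Δσ = qBL/((B+z)(L+z)) = 197×3.6×3.6/((3.6+3)(3.6+3)) = 58.612 kPa
Final effective stress: σ'_f = σ'_0 + Δσ = 131 + 58.612 = 189.61 kPa.
Normally consolidated clay, so the full stress increment lies on the virgin compression line:
S_c = C_c·H/(1+e₀)·log₁₀(σ'_f/σ'_0) = 0.35×3.2/(1+1.07)×log₁₀(189.61/131)
    = 0.54106 × 0.16059 = 0.08689 m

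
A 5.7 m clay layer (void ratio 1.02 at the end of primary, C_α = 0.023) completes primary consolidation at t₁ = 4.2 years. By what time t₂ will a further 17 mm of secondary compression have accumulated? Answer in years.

S_s = C_α·H/(1+e_p)·log₁₀(t₂/t₁) ⇒ log₁₀(t₂/t₁) = S_s·(1+e_p)/(C_α·H).
log₁₀(t₂/t₁) = 0.017 × (1+1.02) / (0.023×5.7) = 0.2619
t₂ = t₁ × 10^0.2619 = 4.2 × 1.828 = 7.677 years

t₂ ≈ 7.68 years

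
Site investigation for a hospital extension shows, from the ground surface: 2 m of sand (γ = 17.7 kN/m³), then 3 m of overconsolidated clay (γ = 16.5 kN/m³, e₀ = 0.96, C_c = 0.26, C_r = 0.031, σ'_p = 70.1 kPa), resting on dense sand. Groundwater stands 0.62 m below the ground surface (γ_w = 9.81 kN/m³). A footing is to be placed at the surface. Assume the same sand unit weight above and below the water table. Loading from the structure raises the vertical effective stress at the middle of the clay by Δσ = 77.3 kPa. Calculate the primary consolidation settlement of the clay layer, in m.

Mid-depth of clay below the ground surface: z = 2 + 3/2 = 3.5 m.
Total vertical stress at mid-clay: σ_v = 17.7×2 + 16.5×1.5 = 60.15 kPa.
Pore pressure: u = 9.81×(3.5 − 0.62) = 28.253 kPa.
Initial effective stress: σ'_0 = σ_v − u = 60.15 − 28.253 = 31.897 kPa.
Final effective stress: σ'_f = 31.897 + 77.3 = 109.2 kPa.
σ'_f = 109.2 > σ'_p = 70.1 kPa, so the stress path crosses the preconsolidation pressure — recompression up to σ'_p, then virgin compression beyond:
S_c = H/(1+e₀)·[C_r·log₁₀(σ'_p/σ'_0) + C_c·log₁₀(σ'_f/σ'_p)]
    = 3/1.96 × [0.031×log₁₀(70.1/31.897) + 0.26×log₁₀(109.2/70.1)]
    = 1.5306 × [0.010601 + 0.050051] = 0.09283 m

S_c ≈ 0.0928 m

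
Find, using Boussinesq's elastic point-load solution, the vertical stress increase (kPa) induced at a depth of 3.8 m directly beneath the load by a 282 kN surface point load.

Boussinesq vertical stress below a point load on an elastic half-space:
Δσ_z = 3P/(2πz²) · [1 + (r/z)²]^(−5/2)
r/z = 0/3.8 = 0; [1+(r/z)²]^(−5/2) = 1.
Δσ_z = 3×282/(2π×3.8²) × 1 = 9.3245 × 1 = 9.325 kPa

Δσ_z ≈ 9.32 kPa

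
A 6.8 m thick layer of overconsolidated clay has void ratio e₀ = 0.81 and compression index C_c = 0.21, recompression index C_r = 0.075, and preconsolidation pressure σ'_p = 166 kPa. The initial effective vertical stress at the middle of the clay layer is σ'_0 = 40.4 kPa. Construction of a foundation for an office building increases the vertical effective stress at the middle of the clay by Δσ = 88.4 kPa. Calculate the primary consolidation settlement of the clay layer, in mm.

Final effective stress: σ'_f = 40.4 + 88.4 = 128.8 kPa.
σ'_f = 128.8 ≤ σ'_p = 166 kPa, so the clay remains overconsolidated and only the recompression index applies:
S_c = C_r·H/(1+e₀)·log₁₀(σ'_f/σ'_0) = 0.075×6.8/1.81×log₁₀(128.8/40.4)
    = 0.28177 × 0.50353 = 0.1419 m

S_c ≈ 142 mm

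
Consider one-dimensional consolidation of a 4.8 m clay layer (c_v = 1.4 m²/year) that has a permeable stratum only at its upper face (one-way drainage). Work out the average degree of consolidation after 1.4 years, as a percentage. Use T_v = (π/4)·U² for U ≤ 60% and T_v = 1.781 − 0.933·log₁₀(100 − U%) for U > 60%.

Drainage path length: H_d = H = 4.8 m (single drainage).
T_v = c_v·t/H_d² = 1.4×1.4/4.8² = 0.085069.
T_v = 0.085069 corresponds to the U ≤ 60% branch:
U = √(4T_v/π) = 0.3291

U ≈ 32.9 %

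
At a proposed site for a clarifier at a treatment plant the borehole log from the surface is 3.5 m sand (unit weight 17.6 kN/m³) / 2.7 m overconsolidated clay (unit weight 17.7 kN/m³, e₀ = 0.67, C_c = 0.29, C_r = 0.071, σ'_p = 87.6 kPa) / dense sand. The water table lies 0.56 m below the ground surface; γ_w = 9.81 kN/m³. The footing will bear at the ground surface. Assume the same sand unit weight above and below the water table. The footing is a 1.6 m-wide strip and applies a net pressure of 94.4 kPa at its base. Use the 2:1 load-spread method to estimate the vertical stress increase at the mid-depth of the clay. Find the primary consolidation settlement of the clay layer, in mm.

S_c ≈ 21.5 mm

Mid-depth of clay below the ground surface: z = 3.5 + 2.7/2 = 4.85 m.
Total vertical stress at mid-clay: σ_v = 17.6×3.5 + 17.7×1.35 = 85.495 kPa.
Pore pressure: u = 9.81×(4.85 − 0.56) = 42.085 kPa.
Initial effective stress: σ'_0 = σ_v − u = 85.495 − 42.085 = 43.41 kPa.
Stress increase at mid-clay by the 2:1 spreading method:
Δσ = qB/(B+z) = 94.4×1.6/(1.6+4.85) = 23.417 kPa
Final effective stress: σ'_f = 43.41 + 23.417 = 66.827 kPa.
σ'_f = 66.827 ≤ σ'_p = 87.6 kPa, so the clay remains overconsolidated and only the recompression index applies:
S_c = C_r·H/(1+e₀)·log₁₀(σ'_f/σ'_0) = 0.071×2.7/1.67×log₁₀(66.827/43.41)
    = 0.11479 × 0.18736 = 0.02151 m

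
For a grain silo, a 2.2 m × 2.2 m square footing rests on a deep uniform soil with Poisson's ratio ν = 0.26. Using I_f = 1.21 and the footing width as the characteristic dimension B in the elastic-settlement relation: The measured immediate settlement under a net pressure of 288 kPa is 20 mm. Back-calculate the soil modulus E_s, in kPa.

E_s ≈ 35700 kPa

S_e = q·B·(1−ν²)/E_s · I_f  ⇒  E_s = q·B·(1−ν²)·I_f / S_e.
E_s = 288 × 2.2 × 0.9324 × 1.21 / 0.02 = 35740 kPa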